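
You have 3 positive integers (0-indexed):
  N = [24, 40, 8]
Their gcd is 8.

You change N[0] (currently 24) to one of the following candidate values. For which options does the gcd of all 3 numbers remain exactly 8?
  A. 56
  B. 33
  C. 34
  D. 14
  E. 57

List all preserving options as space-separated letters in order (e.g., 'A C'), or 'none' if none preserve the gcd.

Old gcd = 8; gcd of others (without N[0]) = 8
New gcd for candidate v: gcd(8, v). Preserves old gcd iff gcd(8, v) = 8.
  Option A: v=56, gcd(8,56)=8 -> preserves
  Option B: v=33, gcd(8,33)=1 -> changes
  Option C: v=34, gcd(8,34)=2 -> changes
  Option D: v=14, gcd(8,14)=2 -> changes
  Option E: v=57, gcd(8,57)=1 -> changes

Answer: A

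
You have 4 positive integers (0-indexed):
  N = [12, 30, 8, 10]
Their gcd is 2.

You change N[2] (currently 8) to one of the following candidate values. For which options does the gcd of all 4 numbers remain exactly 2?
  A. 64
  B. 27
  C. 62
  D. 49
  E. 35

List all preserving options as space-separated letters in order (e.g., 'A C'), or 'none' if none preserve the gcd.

Old gcd = 2; gcd of others (without N[2]) = 2
New gcd for candidate v: gcd(2, v). Preserves old gcd iff gcd(2, v) = 2.
  Option A: v=64, gcd(2,64)=2 -> preserves
  Option B: v=27, gcd(2,27)=1 -> changes
  Option C: v=62, gcd(2,62)=2 -> preserves
  Option D: v=49, gcd(2,49)=1 -> changes
  Option E: v=35, gcd(2,35)=1 -> changes

Answer: A C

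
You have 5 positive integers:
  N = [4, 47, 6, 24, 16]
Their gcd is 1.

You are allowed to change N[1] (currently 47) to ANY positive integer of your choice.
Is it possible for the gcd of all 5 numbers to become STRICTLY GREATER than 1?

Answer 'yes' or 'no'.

Answer: yes

Derivation:
Current gcd = 1
gcd of all OTHER numbers (without N[1]=47): gcd([4, 6, 24, 16]) = 2
The new gcd after any change is gcd(2, new_value).
This can be at most 2.
Since 2 > old gcd 1, the gcd CAN increase (e.g., set N[1] = 2).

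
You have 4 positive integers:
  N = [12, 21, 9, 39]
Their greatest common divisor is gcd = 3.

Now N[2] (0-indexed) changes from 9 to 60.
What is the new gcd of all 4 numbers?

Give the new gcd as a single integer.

Numbers: [12, 21, 9, 39], gcd = 3
Change: index 2, 9 -> 60
gcd of the OTHER numbers (without index 2): gcd([12, 21, 39]) = 3
New gcd = gcd(g_others, new_val) = gcd(3, 60) = 3

Answer: 3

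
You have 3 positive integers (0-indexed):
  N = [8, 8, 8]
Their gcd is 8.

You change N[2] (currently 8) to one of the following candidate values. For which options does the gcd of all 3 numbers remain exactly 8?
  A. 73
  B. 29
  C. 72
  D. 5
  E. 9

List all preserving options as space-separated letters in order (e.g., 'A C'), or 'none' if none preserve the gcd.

Old gcd = 8; gcd of others (without N[2]) = 8
New gcd for candidate v: gcd(8, v). Preserves old gcd iff gcd(8, v) = 8.
  Option A: v=73, gcd(8,73)=1 -> changes
  Option B: v=29, gcd(8,29)=1 -> changes
  Option C: v=72, gcd(8,72)=8 -> preserves
  Option D: v=5, gcd(8,5)=1 -> changes
  Option E: v=9, gcd(8,9)=1 -> changes

Answer: C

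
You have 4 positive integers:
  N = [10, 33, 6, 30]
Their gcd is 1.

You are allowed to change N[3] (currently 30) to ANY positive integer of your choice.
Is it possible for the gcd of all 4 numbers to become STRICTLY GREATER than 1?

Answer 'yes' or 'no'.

Current gcd = 1
gcd of all OTHER numbers (without N[3]=30): gcd([10, 33, 6]) = 1
The new gcd after any change is gcd(1, new_value).
This can be at most 1.
Since 1 = old gcd 1, the gcd can only stay the same or decrease.

Answer: no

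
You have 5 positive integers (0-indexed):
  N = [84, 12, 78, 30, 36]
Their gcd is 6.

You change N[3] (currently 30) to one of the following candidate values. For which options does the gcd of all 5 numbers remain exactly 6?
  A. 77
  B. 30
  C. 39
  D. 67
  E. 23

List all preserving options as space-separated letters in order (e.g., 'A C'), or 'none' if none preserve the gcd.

Old gcd = 6; gcd of others (without N[3]) = 6
New gcd for candidate v: gcd(6, v). Preserves old gcd iff gcd(6, v) = 6.
  Option A: v=77, gcd(6,77)=1 -> changes
  Option B: v=30, gcd(6,30)=6 -> preserves
  Option C: v=39, gcd(6,39)=3 -> changes
  Option D: v=67, gcd(6,67)=1 -> changes
  Option E: v=23, gcd(6,23)=1 -> changes

Answer: B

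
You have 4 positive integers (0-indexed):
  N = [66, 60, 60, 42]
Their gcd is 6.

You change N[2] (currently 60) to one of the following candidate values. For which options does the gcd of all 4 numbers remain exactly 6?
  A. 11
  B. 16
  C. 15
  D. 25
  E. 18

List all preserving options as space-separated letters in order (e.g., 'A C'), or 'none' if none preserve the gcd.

Answer: E

Derivation:
Old gcd = 6; gcd of others (without N[2]) = 6
New gcd for candidate v: gcd(6, v). Preserves old gcd iff gcd(6, v) = 6.
  Option A: v=11, gcd(6,11)=1 -> changes
  Option B: v=16, gcd(6,16)=2 -> changes
  Option C: v=15, gcd(6,15)=3 -> changes
  Option D: v=25, gcd(6,25)=1 -> changes
  Option E: v=18, gcd(6,18)=6 -> preserves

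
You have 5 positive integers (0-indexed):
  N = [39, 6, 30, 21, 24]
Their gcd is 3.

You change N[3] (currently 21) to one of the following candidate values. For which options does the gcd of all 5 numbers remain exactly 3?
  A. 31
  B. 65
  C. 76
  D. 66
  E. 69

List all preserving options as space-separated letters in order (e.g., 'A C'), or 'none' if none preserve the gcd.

Old gcd = 3; gcd of others (without N[3]) = 3
New gcd for candidate v: gcd(3, v). Preserves old gcd iff gcd(3, v) = 3.
  Option A: v=31, gcd(3,31)=1 -> changes
  Option B: v=65, gcd(3,65)=1 -> changes
  Option C: v=76, gcd(3,76)=1 -> changes
  Option D: v=66, gcd(3,66)=3 -> preserves
  Option E: v=69, gcd(3,69)=3 -> preserves

Answer: D E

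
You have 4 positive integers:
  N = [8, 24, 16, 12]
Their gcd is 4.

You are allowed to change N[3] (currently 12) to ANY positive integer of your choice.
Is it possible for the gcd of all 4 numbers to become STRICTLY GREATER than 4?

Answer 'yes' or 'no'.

Current gcd = 4
gcd of all OTHER numbers (without N[3]=12): gcd([8, 24, 16]) = 8
The new gcd after any change is gcd(8, new_value).
This can be at most 8.
Since 8 > old gcd 4, the gcd CAN increase (e.g., set N[3] = 8).

Answer: yes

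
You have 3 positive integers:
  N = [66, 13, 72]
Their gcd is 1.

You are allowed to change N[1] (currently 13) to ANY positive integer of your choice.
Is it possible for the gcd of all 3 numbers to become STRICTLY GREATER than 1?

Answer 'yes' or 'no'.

Answer: yes

Derivation:
Current gcd = 1
gcd of all OTHER numbers (without N[1]=13): gcd([66, 72]) = 6
The new gcd after any change is gcd(6, new_value).
This can be at most 6.
Since 6 > old gcd 1, the gcd CAN increase (e.g., set N[1] = 6).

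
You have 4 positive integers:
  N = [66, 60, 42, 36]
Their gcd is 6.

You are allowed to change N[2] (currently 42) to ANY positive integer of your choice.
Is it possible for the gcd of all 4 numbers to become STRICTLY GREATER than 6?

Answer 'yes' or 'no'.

Answer: no

Derivation:
Current gcd = 6
gcd of all OTHER numbers (without N[2]=42): gcd([66, 60, 36]) = 6
The new gcd after any change is gcd(6, new_value).
This can be at most 6.
Since 6 = old gcd 6, the gcd can only stay the same or decrease.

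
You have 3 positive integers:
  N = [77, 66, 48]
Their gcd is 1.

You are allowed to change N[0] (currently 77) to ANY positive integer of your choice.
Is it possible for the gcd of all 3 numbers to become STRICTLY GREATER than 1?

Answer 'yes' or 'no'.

Current gcd = 1
gcd of all OTHER numbers (without N[0]=77): gcd([66, 48]) = 6
The new gcd after any change is gcd(6, new_value).
This can be at most 6.
Since 6 > old gcd 1, the gcd CAN increase (e.g., set N[0] = 6).

Answer: yes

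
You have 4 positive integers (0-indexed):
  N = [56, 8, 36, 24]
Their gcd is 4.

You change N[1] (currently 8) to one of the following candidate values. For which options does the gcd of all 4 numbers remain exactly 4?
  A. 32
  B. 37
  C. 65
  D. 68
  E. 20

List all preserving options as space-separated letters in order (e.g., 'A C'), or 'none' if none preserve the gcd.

Old gcd = 4; gcd of others (without N[1]) = 4
New gcd for candidate v: gcd(4, v). Preserves old gcd iff gcd(4, v) = 4.
  Option A: v=32, gcd(4,32)=4 -> preserves
  Option B: v=37, gcd(4,37)=1 -> changes
  Option C: v=65, gcd(4,65)=1 -> changes
  Option D: v=68, gcd(4,68)=4 -> preserves
  Option E: v=20, gcd(4,20)=4 -> preserves

Answer: A D E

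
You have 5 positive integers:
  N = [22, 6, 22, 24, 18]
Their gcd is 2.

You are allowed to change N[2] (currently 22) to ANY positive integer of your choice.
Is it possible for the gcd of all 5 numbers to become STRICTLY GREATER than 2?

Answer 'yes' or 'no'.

Answer: no

Derivation:
Current gcd = 2
gcd of all OTHER numbers (without N[2]=22): gcd([22, 6, 24, 18]) = 2
The new gcd after any change is gcd(2, new_value).
This can be at most 2.
Since 2 = old gcd 2, the gcd can only stay the same or decrease.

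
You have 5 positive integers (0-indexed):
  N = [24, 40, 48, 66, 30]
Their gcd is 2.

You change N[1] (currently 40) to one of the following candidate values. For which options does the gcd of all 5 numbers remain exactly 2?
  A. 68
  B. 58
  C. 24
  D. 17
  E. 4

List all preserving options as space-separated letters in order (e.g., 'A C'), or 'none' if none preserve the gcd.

Answer: A B E

Derivation:
Old gcd = 2; gcd of others (without N[1]) = 6
New gcd for candidate v: gcd(6, v). Preserves old gcd iff gcd(6, v) = 2.
  Option A: v=68, gcd(6,68)=2 -> preserves
  Option B: v=58, gcd(6,58)=2 -> preserves
  Option C: v=24, gcd(6,24)=6 -> changes
  Option D: v=17, gcd(6,17)=1 -> changes
  Option E: v=4, gcd(6,4)=2 -> preserves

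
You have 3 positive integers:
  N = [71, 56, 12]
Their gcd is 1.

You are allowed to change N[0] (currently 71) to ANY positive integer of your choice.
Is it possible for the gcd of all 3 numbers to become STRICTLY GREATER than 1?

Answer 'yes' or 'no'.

Answer: yes

Derivation:
Current gcd = 1
gcd of all OTHER numbers (without N[0]=71): gcd([56, 12]) = 4
The new gcd after any change is gcd(4, new_value).
This can be at most 4.
Since 4 > old gcd 1, the gcd CAN increase (e.g., set N[0] = 4).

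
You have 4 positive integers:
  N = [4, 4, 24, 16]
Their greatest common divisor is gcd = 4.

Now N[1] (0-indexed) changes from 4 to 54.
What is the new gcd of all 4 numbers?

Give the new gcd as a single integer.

Numbers: [4, 4, 24, 16], gcd = 4
Change: index 1, 4 -> 54
gcd of the OTHER numbers (without index 1): gcd([4, 24, 16]) = 4
New gcd = gcd(g_others, new_val) = gcd(4, 54) = 2

Answer: 2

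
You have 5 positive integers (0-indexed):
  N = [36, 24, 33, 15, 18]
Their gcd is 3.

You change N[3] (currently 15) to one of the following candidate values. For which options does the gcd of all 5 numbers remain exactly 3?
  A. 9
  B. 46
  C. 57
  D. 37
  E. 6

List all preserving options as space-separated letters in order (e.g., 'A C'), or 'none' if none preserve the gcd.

Answer: A C E

Derivation:
Old gcd = 3; gcd of others (without N[3]) = 3
New gcd for candidate v: gcd(3, v). Preserves old gcd iff gcd(3, v) = 3.
  Option A: v=9, gcd(3,9)=3 -> preserves
  Option B: v=46, gcd(3,46)=1 -> changes
  Option C: v=57, gcd(3,57)=3 -> preserves
  Option D: v=37, gcd(3,37)=1 -> changes
  Option E: v=6, gcd(3,6)=3 -> preserves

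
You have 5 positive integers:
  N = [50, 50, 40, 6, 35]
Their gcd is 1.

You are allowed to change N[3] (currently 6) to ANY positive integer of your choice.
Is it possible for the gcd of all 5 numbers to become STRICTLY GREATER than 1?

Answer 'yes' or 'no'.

Current gcd = 1
gcd of all OTHER numbers (without N[3]=6): gcd([50, 50, 40, 35]) = 5
The new gcd after any change is gcd(5, new_value).
This can be at most 5.
Since 5 > old gcd 1, the gcd CAN increase (e.g., set N[3] = 5).

Answer: yes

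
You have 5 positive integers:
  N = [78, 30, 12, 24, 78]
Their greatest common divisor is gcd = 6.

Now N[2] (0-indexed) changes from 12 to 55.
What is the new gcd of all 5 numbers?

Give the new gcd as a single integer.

Answer: 1

Derivation:
Numbers: [78, 30, 12, 24, 78], gcd = 6
Change: index 2, 12 -> 55
gcd of the OTHER numbers (without index 2): gcd([78, 30, 24, 78]) = 6
New gcd = gcd(g_others, new_val) = gcd(6, 55) = 1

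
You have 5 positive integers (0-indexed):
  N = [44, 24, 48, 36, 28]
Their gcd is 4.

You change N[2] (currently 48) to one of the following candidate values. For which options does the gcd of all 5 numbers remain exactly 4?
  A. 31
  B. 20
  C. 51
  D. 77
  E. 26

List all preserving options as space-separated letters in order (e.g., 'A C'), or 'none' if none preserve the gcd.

Old gcd = 4; gcd of others (without N[2]) = 4
New gcd for candidate v: gcd(4, v). Preserves old gcd iff gcd(4, v) = 4.
  Option A: v=31, gcd(4,31)=1 -> changes
  Option B: v=20, gcd(4,20)=4 -> preserves
  Option C: v=51, gcd(4,51)=1 -> changes
  Option D: v=77, gcd(4,77)=1 -> changes
  Option E: v=26, gcd(4,26)=2 -> changes

Answer: B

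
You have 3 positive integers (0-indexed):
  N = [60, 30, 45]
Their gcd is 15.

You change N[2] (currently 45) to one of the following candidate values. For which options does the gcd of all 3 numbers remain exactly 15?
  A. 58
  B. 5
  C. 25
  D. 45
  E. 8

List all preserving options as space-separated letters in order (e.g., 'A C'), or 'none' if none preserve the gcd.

Answer: D

Derivation:
Old gcd = 15; gcd of others (without N[2]) = 30
New gcd for candidate v: gcd(30, v). Preserves old gcd iff gcd(30, v) = 15.
  Option A: v=58, gcd(30,58)=2 -> changes
  Option B: v=5, gcd(30,5)=5 -> changes
  Option C: v=25, gcd(30,25)=5 -> changes
  Option D: v=45, gcd(30,45)=15 -> preserves
  Option E: v=8, gcd(30,8)=2 -> changes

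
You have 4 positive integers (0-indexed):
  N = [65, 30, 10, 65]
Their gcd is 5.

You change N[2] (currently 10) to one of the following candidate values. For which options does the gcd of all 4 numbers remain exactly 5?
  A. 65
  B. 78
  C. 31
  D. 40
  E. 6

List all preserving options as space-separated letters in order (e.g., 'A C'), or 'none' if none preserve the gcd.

Old gcd = 5; gcd of others (without N[2]) = 5
New gcd for candidate v: gcd(5, v). Preserves old gcd iff gcd(5, v) = 5.
  Option A: v=65, gcd(5,65)=5 -> preserves
  Option B: v=78, gcd(5,78)=1 -> changes
  Option C: v=31, gcd(5,31)=1 -> changes
  Option D: v=40, gcd(5,40)=5 -> preserves
  Option E: v=6, gcd(5,6)=1 -> changes

Answer: A D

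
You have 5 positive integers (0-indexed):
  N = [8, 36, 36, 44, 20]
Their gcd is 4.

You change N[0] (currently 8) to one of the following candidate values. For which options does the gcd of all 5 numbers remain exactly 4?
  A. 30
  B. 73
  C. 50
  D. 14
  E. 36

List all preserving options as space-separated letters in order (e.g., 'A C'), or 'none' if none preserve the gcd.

Old gcd = 4; gcd of others (without N[0]) = 4
New gcd for candidate v: gcd(4, v). Preserves old gcd iff gcd(4, v) = 4.
  Option A: v=30, gcd(4,30)=2 -> changes
  Option B: v=73, gcd(4,73)=1 -> changes
  Option C: v=50, gcd(4,50)=2 -> changes
  Option D: v=14, gcd(4,14)=2 -> changes
  Option E: v=36, gcd(4,36)=4 -> preserves

Answer: E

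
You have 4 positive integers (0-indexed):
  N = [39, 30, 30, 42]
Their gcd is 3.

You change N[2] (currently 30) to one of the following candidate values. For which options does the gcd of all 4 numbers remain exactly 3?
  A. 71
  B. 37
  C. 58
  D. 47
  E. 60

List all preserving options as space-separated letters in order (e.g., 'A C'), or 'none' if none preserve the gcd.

Old gcd = 3; gcd of others (without N[2]) = 3
New gcd for candidate v: gcd(3, v). Preserves old gcd iff gcd(3, v) = 3.
  Option A: v=71, gcd(3,71)=1 -> changes
  Option B: v=37, gcd(3,37)=1 -> changes
  Option C: v=58, gcd(3,58)=1 -> changes
  Option D: v=47, gcd(3,47)=1 -> changes
  Option E: v=60, gcd(3,60)=3 -> preserves

Answer: E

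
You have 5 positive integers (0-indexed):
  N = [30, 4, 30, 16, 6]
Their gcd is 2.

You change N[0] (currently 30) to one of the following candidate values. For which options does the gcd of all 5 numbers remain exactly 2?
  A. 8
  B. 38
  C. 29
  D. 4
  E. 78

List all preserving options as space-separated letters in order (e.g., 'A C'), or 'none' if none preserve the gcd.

Answer: A B D E

Derivation:
Old gcd = 2; gcd of others (without N[0]) = 2
New gcd for candidate v: gcd(2, v). Preserves old gcd iff gcd(2, v) = 2.
  Option A: v=8, gcd(2,8)=2 -> preserves
  Option B: v=38, gcd(2,38)=2 -> preserves
  Option C: v=29, gcd(2,29)=1 -> changes
  Option D: v=4, gcd(2,4)=2 -> preserves
  Option E: v=78, gcd(2,78)=2 -> preserves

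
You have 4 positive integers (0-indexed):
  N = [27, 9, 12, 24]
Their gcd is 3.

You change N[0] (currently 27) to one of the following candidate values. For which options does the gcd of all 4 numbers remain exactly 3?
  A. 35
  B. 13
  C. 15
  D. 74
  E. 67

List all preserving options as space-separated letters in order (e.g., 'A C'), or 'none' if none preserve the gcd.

Answer: C

Derivation:
Old gcd = 3; gcd of others (without N[0]) = 3
New gcd for candidate v: gcd(3, v). Preserves old gcd iff gcd(3, v) = 3.
  Option A: v=35, gcd(3,35)=1 -> changes
  Option B: v=13, gcd(3,13)=1 -> changes
  Option C: v=15, gcd(3,15)=3 -> preserves
  Option D: v=74, gcd(3,74)=1 -> changes
  Option E: v=67, gcd(3,67)=1 -> changes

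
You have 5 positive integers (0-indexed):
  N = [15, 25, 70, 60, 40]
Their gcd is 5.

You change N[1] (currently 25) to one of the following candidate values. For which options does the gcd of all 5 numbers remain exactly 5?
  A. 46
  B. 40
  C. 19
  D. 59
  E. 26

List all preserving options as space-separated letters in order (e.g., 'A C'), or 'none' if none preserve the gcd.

Answer: B

Derivation:
Old gcd = 5; gcd of others (without N[1]) = 5
New gcd for candidate v: gcd(5, v). Preserves old gcd iff gcd(5, v) = 5.
  Option A: v=46, gcd(5,46)=1 -> changes
  Option B: v=40, gcd(5,40)=5 -> preserves
  Option C: v=19, gcd(5,19)=1 -> changes
  Option D: v=59, gcd(5,59)=1 -> changes
  Option E: v=26, gcd(5,26)=1 -> changes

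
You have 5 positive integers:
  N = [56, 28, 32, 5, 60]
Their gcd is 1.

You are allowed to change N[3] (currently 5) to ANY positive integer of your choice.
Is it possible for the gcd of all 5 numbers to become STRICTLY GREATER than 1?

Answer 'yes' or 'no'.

Current gcd = 1
gcd of all OTHER numbers (without N[3]=5): gcd([56, 28, 32, 60]) = 4
The new gcd after any change is gcd(4, new_value).
This can be at most 4.
Since 4 > old gcd 1, the gcd CAN increase (e.g., set N[3] = 4).

Answer: yes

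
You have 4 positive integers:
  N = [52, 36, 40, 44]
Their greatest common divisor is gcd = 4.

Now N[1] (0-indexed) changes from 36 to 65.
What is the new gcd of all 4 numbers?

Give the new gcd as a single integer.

Answer: 1

Derivation:
Numbers: [52, 36, 40, 44], gcd = 4
Change: index 1, 36 -> 65
gcd of the OTHER numbers (without index 1): gcd([52, 40, 44]) = 4
New gcd = gcd(g_others, new_val) = gcd(4, 65) = 1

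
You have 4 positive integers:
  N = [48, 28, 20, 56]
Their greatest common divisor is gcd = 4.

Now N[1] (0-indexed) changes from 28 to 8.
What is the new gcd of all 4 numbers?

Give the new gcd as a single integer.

Answer: 4

Derivation:
Numbers: [48, 28, 20, 56], gcd = 4
Change: index 1, 28 -> 8
gcd of the OTHER numbers (without index 1): gcd([48, 20, 56]) = 4
New gcd = gcd(g_others, new_val) = gcd(4, 8) = 4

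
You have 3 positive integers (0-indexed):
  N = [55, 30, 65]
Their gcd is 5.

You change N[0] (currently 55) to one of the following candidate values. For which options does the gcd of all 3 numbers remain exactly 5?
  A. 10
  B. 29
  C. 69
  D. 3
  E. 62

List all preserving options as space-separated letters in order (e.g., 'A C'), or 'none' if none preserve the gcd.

Old gcd = 5; gcd of others (without N[0]) = 5
New gcd for candidate v: gcd(5, v). Preserves old gcd iff gcd(5, v) = 5.
  Option A: v=10, gcd(5,10)=5 -> preserves
  Option B: v=29, gcd(5,29)=1 -> changes
  Option C: v=69, gcd(5,69)=1 -> changes
  Option D: v=3, gcd(5,3)=1 -> changes
  Option E: v=62, gcd(5,62)=1 -> changes

Answer: A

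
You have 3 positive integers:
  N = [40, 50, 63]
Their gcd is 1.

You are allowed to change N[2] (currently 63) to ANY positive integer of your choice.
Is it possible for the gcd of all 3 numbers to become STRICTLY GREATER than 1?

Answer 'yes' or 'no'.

Current gcd = 1
gcd of all OTHER numbers (without N[2]=63): gcd([40, 50]) = 10
The new gcd after any change is gcd(10, new_value).
This can be at most 10.
Since 10 > old gcd 1, the gcd CAN increase (e.g., set N[2] = 10).

Answer: yes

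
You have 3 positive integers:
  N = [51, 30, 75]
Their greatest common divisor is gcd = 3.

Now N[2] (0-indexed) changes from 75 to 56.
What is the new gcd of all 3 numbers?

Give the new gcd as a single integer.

Numbers: [51, 30, 75], gcd = 3
Change: index 2, 75 -> 56
gcd of the OTHER numbers (without index 2): gcd([51, 30]) = 3
New gcd = gcd(g_others, new_val) = gcd(3, 56) = 1

Answer: 1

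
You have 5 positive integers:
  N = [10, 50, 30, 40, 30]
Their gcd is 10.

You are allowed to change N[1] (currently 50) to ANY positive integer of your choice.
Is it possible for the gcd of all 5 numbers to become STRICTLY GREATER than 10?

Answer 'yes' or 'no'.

Answer: no

Derivation:
Current gcd = 10
gcd of all OTHER numbers (without N[1]=50): gcd([10, 30, 40, 30]) = 10
The new gcd after any change is gcd(10, new_value).
This can be at most 10.
Since 10 = old gcd 10, the gcd can only stay the same or decrease.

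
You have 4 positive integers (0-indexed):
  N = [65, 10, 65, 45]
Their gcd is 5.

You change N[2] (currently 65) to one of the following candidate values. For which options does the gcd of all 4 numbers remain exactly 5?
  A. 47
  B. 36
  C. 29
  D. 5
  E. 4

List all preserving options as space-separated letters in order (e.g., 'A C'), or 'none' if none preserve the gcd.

Answer: D

Derivation:
Old gcd = 5; gcd of others (without N[2]) = 5
New gcd for candidate v: gcd(5, v). Preserves old gcd iff gcd(5, v) = 5.
  Option A: v=47, gcd(5,47)=1 -> changes
  Option B: v=36, gcd(5,36)=1 -> changes
  Option C: v=29, gcd(5,29)=1 -> changes
  Option D: v=5, gcd(5,5)=5 -> preserves
  Option E: v=4, gcd(5,4)=1 -> changes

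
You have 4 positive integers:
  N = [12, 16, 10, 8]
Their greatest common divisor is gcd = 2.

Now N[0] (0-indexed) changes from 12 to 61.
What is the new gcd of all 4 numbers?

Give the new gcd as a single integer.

Numbers: [12, 16, 10, 8], gcd = 2
Change: index 0, 12 -> 61
gcd of the OTHER numbers (without index 0): gcd([16, 10, 8]) = 2
New gcd = gcd(g_others, new_val) = gcd(2, 61) = 1

Answer: 1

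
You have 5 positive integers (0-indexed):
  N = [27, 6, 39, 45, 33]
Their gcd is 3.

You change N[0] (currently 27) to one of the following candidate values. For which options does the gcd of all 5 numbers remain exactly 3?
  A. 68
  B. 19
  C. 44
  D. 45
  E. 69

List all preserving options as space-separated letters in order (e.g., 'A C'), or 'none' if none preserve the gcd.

Answer: D E

Derivation:
Old gcd = 3; gcd of others (without N[0]) = 3
New gcd for candidate v: gcd(3, v). Preserves old gcd iff gcd(3, v) = 3.
  Option A: v=68, gcd(3,68)=1 -> changes
  Option B: v=19, gcd(3,19)=1 -> changes
  Option C: v=44, gcd(3,44)=1 -> changes
  Option D: v=45, gcd(3,45)=3 -> preserves
  Option E: v=69, gcd(3,69)=3 -> preserves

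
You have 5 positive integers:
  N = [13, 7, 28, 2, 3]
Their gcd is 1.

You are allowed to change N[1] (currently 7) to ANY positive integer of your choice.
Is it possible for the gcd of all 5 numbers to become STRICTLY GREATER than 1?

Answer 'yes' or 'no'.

Current gcd = 1
gcd of all OTHER numbers (without N[1]=7): gcd([13, 28, 2, 3]) = 1
The new gcd after any change is gcd(1, new_value).
This can be at most 1.
Since 1 = old gcd 1, the gcd can only stay the same or decrease.

Answer: no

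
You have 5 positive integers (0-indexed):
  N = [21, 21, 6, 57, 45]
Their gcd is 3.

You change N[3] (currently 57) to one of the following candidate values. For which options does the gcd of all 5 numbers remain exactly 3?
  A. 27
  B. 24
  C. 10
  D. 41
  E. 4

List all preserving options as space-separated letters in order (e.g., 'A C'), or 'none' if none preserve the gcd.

Old gcd = 3; gcd of others (without N[3]) = 3
New gcd for candidate v: gcd(3, v). Preserves old gcd iff gcd(3, v) = 3.
  Option A: v=27, gcd(3,27)=3 -> preserves
  Option B: v=24, gcd(3,24)=3 -> preserves
  Option C: v=10, gcd(3,10)=1 -> changes
  Option D: v=41, gcd(3,41)=1 -> changes
  Option E: v=4, gcd(3,4)=1 -> changes

Answer: A B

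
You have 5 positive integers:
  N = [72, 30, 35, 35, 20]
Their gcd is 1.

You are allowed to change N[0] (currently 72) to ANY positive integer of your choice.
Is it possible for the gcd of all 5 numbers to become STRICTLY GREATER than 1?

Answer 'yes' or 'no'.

Current gcd = 1
gcd of all OTHER numbers (without N[0]=72): gcd([30, 35, 35, 20]) = 5
The new gcd after any change is gcd(5, new_value).
This can be at most 5.
Since 5 > old gcd 1, the gcd CAN increase (e.g., set N[0] = 5).

Answer: yes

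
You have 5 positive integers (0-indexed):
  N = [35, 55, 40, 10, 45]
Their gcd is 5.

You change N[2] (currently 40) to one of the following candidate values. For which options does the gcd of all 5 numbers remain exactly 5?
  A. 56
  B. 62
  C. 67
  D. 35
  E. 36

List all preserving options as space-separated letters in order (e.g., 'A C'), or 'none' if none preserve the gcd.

Old gcd = 5; gcd of others (without N[2]) = 5
New gcd for candidate v: gcd(5, v). Preserves old gcd iff gcd(5, v) = 5.
  Option A: v=56, gcd(5,56)=1 -> changes
  Option B: v=62, gcd(5,62)=1 -> changes
  Option C: v=67, gcd(5,67)=1 -> changes
  Option D: v=35, gcd(5,35)=5 -> preserves
  Option E: v=36, gcd(5,36)=1 -> changes

Answer: D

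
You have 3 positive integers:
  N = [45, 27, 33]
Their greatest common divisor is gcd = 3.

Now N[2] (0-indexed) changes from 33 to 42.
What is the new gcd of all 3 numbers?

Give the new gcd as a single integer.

Numbers: [45, 27, 33], gcd = 3
Change: index 2, 33 -> 42
gcd of the OTHER numbers (without index 2): gcd([45, 27]) = 9
New gcd = gcd(g_others, new_val) = gcd(9, 42) = 3

Answer: 3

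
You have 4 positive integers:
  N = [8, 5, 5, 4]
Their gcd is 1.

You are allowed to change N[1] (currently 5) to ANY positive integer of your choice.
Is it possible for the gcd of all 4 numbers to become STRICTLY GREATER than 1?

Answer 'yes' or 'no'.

Current gcd = 1
gcd of all OTHER numbers (without N[1]=5): gcd([8, 5, 4]) = 1
The new gcd after any change is gcd(1, new_value).
This can be at most 1.
Since 1 = old gcd 1, the gcd can only stay the same or decrease.

Answer: no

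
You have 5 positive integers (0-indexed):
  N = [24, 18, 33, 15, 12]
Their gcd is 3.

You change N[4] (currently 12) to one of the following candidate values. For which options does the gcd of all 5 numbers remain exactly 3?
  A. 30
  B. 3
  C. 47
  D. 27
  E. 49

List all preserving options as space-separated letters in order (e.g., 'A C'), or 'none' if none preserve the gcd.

Old gcd = 3; gcd of others (without N[4]) = 3
New gcd for candidate v: gcd(3, v). Preserves old gcd iff gcd(3, v) = 3.
  Option A: v=30, gcd(3,30)=3 -> preserves
  Option B: v=3, gcd(3,3)=3 -> preserves
  Option C: v=47, gcd(3,47)=1 -> changes
  Option D: v=27, gcd(3,27)=3 -> preserves
  Option E: v=49, gcd(3,49)=1 -> changes

Answer: A B D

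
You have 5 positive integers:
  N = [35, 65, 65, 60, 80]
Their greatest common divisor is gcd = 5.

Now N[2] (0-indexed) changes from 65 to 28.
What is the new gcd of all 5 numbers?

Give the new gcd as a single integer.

Numbers: [35, 65, 65, 60, 80], gcd = 5
Change: index 2, 65 -> 28
gcd of the OTHER numbers (without index 2): gcd([35, 65, 60, 80]) = 5
New gcd = gcd(g_others, new_val) = gcd(5, 28) = 1

Answer: 1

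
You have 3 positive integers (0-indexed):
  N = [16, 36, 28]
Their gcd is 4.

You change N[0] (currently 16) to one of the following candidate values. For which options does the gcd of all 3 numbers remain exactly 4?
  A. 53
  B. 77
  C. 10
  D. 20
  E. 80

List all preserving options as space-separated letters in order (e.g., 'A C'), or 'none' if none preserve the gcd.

Answer: D E

Derivation:
Old gcd = 4; gcd of others (without N[0]) = 4
New gcd for candidate v: gcd(4, v). Preserves old gcd iff gcd(4, v) = 4.
  Option A: v=53, gcd(4,53)=1 -> changes
  Option B: v=77, gcd(4,77)=1 -> changes
  Option C: v=10, gcd(4,10)=2 -> changes
  Option D: v=20, gcd(4,20)=4 -> preserves
  Option E: v=80, gcd(4,80)=4 -> preserves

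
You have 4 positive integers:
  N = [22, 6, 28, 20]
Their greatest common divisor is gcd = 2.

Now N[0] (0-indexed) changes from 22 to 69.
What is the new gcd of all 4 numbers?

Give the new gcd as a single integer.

Numbers: [22, 6, 28, 20], gcd = 2
Change: index 0, 22 -> 69
gcd of the OTHER numbers (without index 0): gcd([6, 28, 20]) = 2
New gcd = gcd(g_others, new_val) = gcd(2, 69) = 1

Answer: 1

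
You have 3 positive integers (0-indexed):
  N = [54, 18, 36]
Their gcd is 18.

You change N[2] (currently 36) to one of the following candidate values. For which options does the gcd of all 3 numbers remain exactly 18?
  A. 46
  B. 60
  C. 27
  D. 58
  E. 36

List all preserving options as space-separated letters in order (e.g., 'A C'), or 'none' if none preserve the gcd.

Old gcd = 18; gcd of others (without N[2]) = 18
New gcd for candidate v: gcd(18, v). Preserves old gcd iff gcd(18, v) = 18.
  Option A: v=46, gcd(18,46)=2 -> changes
  Option B: v=60, gcd(18,60)=6 -> changes
  Option C: v=27, gcd(18,27)=9 -> changes
  Option D: v=58, gcd(18,58)=2 -> changes
  Option E: v=36, gcd(18,36)=18 -> preserves

Answer: E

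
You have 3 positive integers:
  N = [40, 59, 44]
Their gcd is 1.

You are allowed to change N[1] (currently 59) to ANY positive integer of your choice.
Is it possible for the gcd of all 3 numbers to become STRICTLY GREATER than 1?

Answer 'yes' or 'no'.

Answer: yes

Derivation:
Current gcd = 1
gcd of all OTHER numbers (without N[1]=59): gcd([40, 44]) = 4
The new gcd after any change is gcd(4, new_value).
This can be at most 4.
Since 4 > old gcd 1, the gcd CAN increase (e.g., set N[1] = 4).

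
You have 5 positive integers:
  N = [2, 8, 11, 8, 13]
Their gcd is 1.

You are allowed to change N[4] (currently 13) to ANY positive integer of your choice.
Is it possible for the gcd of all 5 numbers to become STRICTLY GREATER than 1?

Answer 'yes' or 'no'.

Current gcd = 1
gcd of all OTHER numbers (without N[4]=13): gcd([2, 8, 11, 8]) = 1
The new gcd after any change is gcd(1, new_value).
This can be at most 1.
Since 1 = old gcd 1, the gcd can only stay the same or decrease.

Answer: no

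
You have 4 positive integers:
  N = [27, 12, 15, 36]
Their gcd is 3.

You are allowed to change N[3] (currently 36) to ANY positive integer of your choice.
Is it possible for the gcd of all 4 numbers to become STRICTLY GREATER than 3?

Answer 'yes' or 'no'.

Answer: no

Derivation:
Current gcd = 3
gcd of all OTHER numbers (without N[3]=36): gcd([27, 12, 15]) = 3
The new gcd after any change is gcd(3, new_value).
This can be at most 3.
Since 3 = old gcd 3, the gcd can only stay the same or decrease.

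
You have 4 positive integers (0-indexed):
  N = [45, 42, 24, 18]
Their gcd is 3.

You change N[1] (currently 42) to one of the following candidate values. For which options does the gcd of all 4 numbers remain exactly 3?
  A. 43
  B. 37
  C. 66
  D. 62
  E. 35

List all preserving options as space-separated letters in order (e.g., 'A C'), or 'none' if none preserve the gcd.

Old gcd = 3; gcd of others (without N[1]) = 3
New gcd for candidate v: gcd(3, v). Preserves old gcd iff gcd(3, v) = 3.
  Option A: v=43, gcd(3,43)=1 -> changes
  Option B: v=37, gcd(3,37)=1 -> changes
  Option C: v=66, gcd(3,66)=3 -> preserves
  Option D: v=62, gcd(3,62)=1 -> changes
  Option E: v=35, gcd(3,35)=1 -> changes

Answer: C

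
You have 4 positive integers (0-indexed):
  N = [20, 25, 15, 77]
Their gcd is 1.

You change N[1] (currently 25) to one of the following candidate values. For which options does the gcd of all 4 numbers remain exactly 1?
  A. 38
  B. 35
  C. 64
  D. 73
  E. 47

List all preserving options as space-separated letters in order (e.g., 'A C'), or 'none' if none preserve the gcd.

Old gcd = 1; gcd of others (without N[1]) = 1
New gcd for candidate v: gcd(1, v). Preserves old gcd iff gcd(1, v) = 1.
  Option A: v=38, gcd(1,38)=1 -> preserves
  Option B: v=35, gcd(1,35)=1 -> preserves
  Option C: v=64, gcd(1,64)=1 -> preserves
  Option D: v=73, gcd(1,73)=1 -> preserves
  Option E: v=47, gcd(1,47)=1 -> preserves

Answer: A B C D E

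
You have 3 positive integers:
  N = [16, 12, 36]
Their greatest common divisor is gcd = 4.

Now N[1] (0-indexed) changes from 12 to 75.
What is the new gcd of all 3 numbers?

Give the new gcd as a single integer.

Numbers: [16, 12, 36], gcd = 4
Change: index 1, 12 -> 75
gcd of the OTHER numbers (without index 1): gcd([16, 36]) = 4
New gcd = gcd(g_others, new_val) = gcd(4, 75) = 1

Answer: 1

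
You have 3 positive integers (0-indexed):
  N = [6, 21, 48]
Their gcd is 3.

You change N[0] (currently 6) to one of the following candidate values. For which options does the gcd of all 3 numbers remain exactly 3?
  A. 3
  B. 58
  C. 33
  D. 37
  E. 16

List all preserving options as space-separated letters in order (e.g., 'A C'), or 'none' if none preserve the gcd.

Old gcd = 3; gcd of others (without N[0]) = 3
New gcd for candidate v: gcd(3, v). Preserves old gcd iff gcd(3, v) = 3.
  Option A: v=3, gcd(3,3)=3 -> preserves
  Option B: v=58, gcd(3,58)=1 -> changes
  Option C: v=33, gcd(3,33)=3 -> preserves
  Option D: v=37, gcd(3,37)=1 -> changes
  Option E: v=16, gcd(3,16)=1 -> changes

Answer: A C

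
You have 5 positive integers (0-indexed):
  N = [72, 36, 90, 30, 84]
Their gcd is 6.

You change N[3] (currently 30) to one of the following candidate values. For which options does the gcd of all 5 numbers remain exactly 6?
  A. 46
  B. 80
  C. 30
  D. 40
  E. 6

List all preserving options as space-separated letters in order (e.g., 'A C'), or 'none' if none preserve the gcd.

Old gcd = 6; gcd of others (without N[3]) = 6
New gcd for candidate v: gcd(6, v). Preserves old gcd iff gcd(6, v) = 6.
  Option A: v=46, gcd(6,46)=2 -> changes
  Option B: v=80, gcd(6,80)=2 -> changes
  Option C: v=30, gcd(6,30)=6 -> preserves
  Option D: v=40, gcd(6,40)=2 -> changes
  Option E: v=6, gcd(6,6)=6 -> preserves

Answer: C E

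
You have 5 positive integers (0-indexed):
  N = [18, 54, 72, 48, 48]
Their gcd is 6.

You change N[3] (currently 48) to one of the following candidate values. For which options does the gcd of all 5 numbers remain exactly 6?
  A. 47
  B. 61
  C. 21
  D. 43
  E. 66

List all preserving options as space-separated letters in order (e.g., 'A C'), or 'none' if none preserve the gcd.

Answer: E

Derivation:
Old gcd = 6; gcd of others (without N[3]) = 6
New gcd for candidate v: gcd(6, v). Preserves old gcd iff gcd(6, v) = 6.
  Option A: v=47, gcd(6,47)=1 -> changes
  Option B: v=61, gcd(6,61)=1 -> changes
  Option C: v=21, gcd(6,21)=3 -> changes
  Option D: v=43, gcd(6,43)=1 -> changes
  Option E: v=66, gcd(6,66)=6 -> preserves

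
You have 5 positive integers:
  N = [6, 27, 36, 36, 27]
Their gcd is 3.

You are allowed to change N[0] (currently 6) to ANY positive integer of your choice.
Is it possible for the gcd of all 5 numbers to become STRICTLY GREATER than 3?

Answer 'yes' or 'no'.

Current gcd = 3
gcd of all OTHER numbers (without N[0]=6): gcd([27, 36, 36, 27]) = 9
The new gcd after any change is gcd(9, new_value).
This can be at most 9.
Since 9 > old gcd 3, the gcd CAN increase (e.g., set N[0] = 9).

Answer: yes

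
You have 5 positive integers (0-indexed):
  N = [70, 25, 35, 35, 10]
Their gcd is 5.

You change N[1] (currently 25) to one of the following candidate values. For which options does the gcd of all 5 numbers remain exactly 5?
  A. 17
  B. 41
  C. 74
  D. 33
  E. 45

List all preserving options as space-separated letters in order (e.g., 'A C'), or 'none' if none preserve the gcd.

Old gcd = 5; gcd of others (without N[1]) = 5
New gcd for candidate v: gcd(5, v). Preserves old gcd iff gcd(5, v) = 5.
  Option A: v=17, gcd(5,17)=1 -> changes
  Option B: v=41, gcd(5,41)=1 -> changes
  Option C: v=74, gcd(5,74)=1 -> changes
  Option D: v=33, gcd(5,33)=1 -> changes
  Option E: v=45, gcd(5,45)=5 -> preserves

Answer: E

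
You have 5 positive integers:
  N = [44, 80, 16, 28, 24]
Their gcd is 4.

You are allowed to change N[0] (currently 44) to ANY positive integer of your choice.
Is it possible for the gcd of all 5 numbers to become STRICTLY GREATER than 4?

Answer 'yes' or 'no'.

Answer: no

Derivation:
Current gcd = 4
gcd of all OTHER numbers (without N[0]=44): gcd([80, 16, 28, 24]) = 4
The new gcd after any change is gcd(4, new_value).
This can be at most 4.
Since 4 = old gcd 4, the gcd can only stay the same or decrease.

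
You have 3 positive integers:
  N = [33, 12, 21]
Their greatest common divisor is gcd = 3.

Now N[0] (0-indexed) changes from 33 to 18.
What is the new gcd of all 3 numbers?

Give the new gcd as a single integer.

Answer: 3

Derivation:
Numbers: [33, 12, 21], gcd = 3
Change: index 0, 33 -> 18
gcd of the OTHER numbers (without index 0): gcd([12, 21]) = 3
New gcd = gcd(g_others, new_val) = gcd(3, 18) = 3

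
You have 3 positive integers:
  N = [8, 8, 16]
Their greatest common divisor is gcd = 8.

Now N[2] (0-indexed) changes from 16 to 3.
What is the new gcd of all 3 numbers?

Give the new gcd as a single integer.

Numbers: [8, 8, 16], gcd = 8
Change: index 2, 16 -> 3
gcd of the OTHER numbers (without index 2): gcd([8, 8]) = 8
New gcd = gcd(g_others, new_val) = gcd(8, 3) = 1

Answer: 1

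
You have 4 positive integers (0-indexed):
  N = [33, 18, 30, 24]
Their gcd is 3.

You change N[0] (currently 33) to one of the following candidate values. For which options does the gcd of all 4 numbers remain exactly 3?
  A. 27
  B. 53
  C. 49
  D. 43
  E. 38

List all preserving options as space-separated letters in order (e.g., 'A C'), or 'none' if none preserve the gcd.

Old gcd = 3; gcd of others (without N[0]) = 6
New gcd for candidate v: gcd(6, v). Preserves old gcd iff gcd(6, v) = 3.
  Option A: v=27, gcd(6,27)=3 -> preserves
  Option B: v=53, gcd(6,53)=1 -> changes
  Option C: v=49, gcd(6,49)=1 -> changes
  Option D: v=43, gcd(6,43)=1 -> changes
  Option E: v=38, gcd(6,38)=2 -> changes

Answer: A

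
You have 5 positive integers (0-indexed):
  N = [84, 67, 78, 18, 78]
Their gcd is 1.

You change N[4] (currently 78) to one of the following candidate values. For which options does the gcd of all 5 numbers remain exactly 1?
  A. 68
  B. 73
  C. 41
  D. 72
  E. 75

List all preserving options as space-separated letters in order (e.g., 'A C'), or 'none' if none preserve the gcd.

Old gcd = 1; gcd of others (without N[4]) = 1
New gcd for candidate v: gcd(1, v). Preserves old gcd iff gcd(1, v) = 1.
  Option A: v=68, gcd(1,68)=1 -> preserves
  Option B: v=73, gcd(1,73)=1 -> preserves
  Option C: v=41, gcd(1,41)=1 -> preserves
  Option D: v=72, gcd(1,72)=1 -> preserves
  Option E: v=75, gcd(1,75)=1 -> preserves

Answer: A B C D E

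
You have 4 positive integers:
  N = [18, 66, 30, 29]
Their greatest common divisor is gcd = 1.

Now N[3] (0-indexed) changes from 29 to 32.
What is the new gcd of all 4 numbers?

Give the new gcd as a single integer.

Answer: 2

Derivation:
Numbers: [18, 66, 30, 29], gcd = 1
Change: index 3, 29 -> 32
gcd of the OTHER numbers (without index 3): gcd([18, 66, 30]) = 6
New gcd = gcd(g_others, new_val) = gcd(6, 32) = 2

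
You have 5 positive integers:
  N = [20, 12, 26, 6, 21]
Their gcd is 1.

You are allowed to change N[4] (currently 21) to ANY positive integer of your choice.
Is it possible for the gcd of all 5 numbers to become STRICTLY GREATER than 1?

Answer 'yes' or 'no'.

Answer: yes

Derivation:
Current gcd = 1
gcd of all OTHER numbers (without N[4]=21): gcd([20, 12, 26, 6]) = 2
The new gcd after any change is gcd(2, new_value).
This can be at most 2.
Since 2 > old gcd 1, the gcd CAN increase (e.g., set N[4] = 2).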